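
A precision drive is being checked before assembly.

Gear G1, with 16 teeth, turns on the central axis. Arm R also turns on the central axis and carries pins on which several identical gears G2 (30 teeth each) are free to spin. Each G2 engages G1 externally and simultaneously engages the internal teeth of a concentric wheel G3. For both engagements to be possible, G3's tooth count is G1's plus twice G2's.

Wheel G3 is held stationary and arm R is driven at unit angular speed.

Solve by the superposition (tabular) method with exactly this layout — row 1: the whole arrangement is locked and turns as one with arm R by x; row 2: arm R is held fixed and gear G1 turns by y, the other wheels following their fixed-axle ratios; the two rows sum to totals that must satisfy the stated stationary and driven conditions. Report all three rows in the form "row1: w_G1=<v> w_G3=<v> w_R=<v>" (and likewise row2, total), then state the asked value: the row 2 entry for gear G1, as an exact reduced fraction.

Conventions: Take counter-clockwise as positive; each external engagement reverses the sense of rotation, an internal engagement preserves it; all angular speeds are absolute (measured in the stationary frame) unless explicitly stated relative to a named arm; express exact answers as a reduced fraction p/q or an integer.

row1: w_G1=1 w_G3=1 w_R=1
row2: w_G1=19/4 w_G3=-1 w_R=0
total: w_G1=23/4 w_G3=0 w_R=1
asked value: 19/4

recognized (axles ride arm R): planetary set, 16/30/76 teeth
row 1 (train locked, turned with arm): all members turn x
row 2: sun turns y, ring = −(16/76)·y, arm 0
boundary: total ω_ring = x − (16/76)·y = 0 and total ω_arm = x = 1  ⇒  y = 19/4, x = 1
row 2 ring = −(16/76)·19/4 = -1
totals (row 1 + row 2): sun 1 + 19/4 = 23/4, ring 1 + (-1) = 0, arm 1 + 0 = 1
asked cell (row2, sun) = 19/4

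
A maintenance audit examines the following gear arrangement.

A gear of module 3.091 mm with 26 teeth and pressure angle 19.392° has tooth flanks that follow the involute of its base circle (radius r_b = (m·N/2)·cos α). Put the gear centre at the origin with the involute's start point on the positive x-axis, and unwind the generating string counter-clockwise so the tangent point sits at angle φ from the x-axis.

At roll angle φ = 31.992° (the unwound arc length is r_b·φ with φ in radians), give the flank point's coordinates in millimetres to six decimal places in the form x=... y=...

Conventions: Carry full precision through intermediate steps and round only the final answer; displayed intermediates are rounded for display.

topology: single-mesh involute geometry — m = 3.091, N = 26
pitch radius r_p = m·N/2 = 3.091·26/2 = 40.183000
base radius r_b = r_p·cos α = 40.183000·cos 19.392° = 37.903379
roll angle φ = 31.992° = 0.55836573 rad
x = r_b·(cos φ + φ·sin φ) = 43.359371
y = r_b·(sin φ − φ·cos φ) = 2.131631

x=43.359371 y=2.131631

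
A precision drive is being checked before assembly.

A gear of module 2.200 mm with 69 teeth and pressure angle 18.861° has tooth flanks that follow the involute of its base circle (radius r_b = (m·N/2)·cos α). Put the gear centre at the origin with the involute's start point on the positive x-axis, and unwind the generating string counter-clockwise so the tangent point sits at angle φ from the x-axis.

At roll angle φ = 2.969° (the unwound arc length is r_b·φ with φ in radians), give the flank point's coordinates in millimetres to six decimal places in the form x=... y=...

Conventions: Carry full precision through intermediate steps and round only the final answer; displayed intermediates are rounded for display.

topology: single-mesh involute geometry — m = 2.200, N = 69
pitch radius r_p = m·N/2 = 2.200·69/2 = 75.900000
base radius r_b = r_p·cos α = 75.900000·cos 18.861° = 71.824597
roll angle φ = 2.969° = 0.05181883 rad
x = r_b·(cos φ + φ·sin φ) = 71.920963
y = r_b·(sin φ − φ·cos φ) = 0.003330

x=71.920963 y=0.003330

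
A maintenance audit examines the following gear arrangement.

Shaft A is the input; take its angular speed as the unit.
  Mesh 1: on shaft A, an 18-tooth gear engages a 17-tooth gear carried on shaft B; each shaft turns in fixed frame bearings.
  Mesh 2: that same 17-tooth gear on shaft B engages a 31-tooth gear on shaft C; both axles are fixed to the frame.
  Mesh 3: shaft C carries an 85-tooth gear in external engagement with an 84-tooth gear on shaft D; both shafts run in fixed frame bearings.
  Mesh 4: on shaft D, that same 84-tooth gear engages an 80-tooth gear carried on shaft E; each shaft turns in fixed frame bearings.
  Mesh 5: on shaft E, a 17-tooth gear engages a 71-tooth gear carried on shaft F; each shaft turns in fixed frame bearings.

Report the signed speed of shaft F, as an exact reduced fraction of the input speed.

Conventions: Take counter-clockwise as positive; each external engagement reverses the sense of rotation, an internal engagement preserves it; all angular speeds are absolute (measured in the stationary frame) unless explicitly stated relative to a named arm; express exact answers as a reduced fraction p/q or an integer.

-2601/17608

5-mesh fixed-axis compound train (all bearings frame-fixed)
mesh 1 [18T→17T]: |ω|/ω_in = 1×18/17 = 18/17, sense flips to −
mesh 2 [17T→31T]: |ω|/ω_in = (18/17)×17/31 = 18/31, sense flips to +
mesh 3 [85T→84T]: |ω|/ω_in = (18/31)×85/84 = 255/434, sense flips to −
mesh 4 [84T→80T]: |ω|/ω_in = (255/434)×84/80 = 153/248, sense flips to +
mesh 5 [17T→71T]: |ω|/ω_in = (153/248)×17/71 = 2601/17608, sense flips to −
signed output speed (× input speed) = -2601/17608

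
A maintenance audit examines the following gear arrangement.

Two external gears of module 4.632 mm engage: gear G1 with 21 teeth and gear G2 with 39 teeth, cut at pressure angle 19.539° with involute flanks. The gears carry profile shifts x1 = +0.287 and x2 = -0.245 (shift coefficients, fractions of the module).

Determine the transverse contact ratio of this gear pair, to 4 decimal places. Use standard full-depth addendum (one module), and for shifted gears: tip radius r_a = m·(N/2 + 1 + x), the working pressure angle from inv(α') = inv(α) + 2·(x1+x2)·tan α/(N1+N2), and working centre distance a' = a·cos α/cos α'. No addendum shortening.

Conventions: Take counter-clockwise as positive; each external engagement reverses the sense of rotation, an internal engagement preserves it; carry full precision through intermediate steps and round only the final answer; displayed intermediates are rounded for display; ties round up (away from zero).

class = single-mesh tooth geometry [involute pair 21T × 39T, m = 4.632]
base radii: r_b1 = 45.835250, r_b2 = 85.122607
tip radii: r_a1 = 54.597384, r_a2 = 93.821160
inv(α') = inv(19.539°) + 2·(+0.287-0.245)·tan α/(21+39) = 0.01436175  ⇒  α' = 19.76225°
a' = a·cos α / cos α' = 138.9600·cos 19.539°/cos 19.76225° = 139.153480
action lengths: √(r_a1²−r_b1²) = 29.664865, √(r_a2²−r_b2²) = 39.453159
base pitch p_b = π·m·cos α = 13.713875
CR = (29.664865 + 39.453159 − 139.153480·sin 19.76225°)/13.713875 = 1.609153
contact ratio ≈ 1.6092

1.6092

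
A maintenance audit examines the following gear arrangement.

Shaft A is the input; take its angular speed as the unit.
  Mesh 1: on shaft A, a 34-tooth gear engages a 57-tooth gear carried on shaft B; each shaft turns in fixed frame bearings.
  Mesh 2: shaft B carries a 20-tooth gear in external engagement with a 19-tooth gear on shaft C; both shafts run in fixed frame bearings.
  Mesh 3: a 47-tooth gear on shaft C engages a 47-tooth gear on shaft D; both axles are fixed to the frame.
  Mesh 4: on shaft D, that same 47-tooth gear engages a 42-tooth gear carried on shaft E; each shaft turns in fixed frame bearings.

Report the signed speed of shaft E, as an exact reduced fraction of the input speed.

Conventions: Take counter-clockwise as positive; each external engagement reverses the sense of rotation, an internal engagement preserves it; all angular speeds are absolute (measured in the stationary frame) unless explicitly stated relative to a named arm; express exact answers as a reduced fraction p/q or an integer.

4-mesh fixed-axis compound train (all bearings frame-fixed)
mesh 1 [34T→57T]: |ω|/ω_in = 1×34/57 = 34/57, sense flips to −
mesh 2 [20T→19T]: |ω|/ω_in = (34/57)×20/19 = 680/1083, sense flips to +
mesh 3 [47T→47T]: |ω|/ω_in = (680/1083)×47/47 = 680/1083, sense flips to −
mesh 4 [47T→42T]: |ω|/ω_in = (680/1083)×47/42 = 15980/22743, sense flips to +
signed output speed (× input speed) = 15980/22743

15980/22743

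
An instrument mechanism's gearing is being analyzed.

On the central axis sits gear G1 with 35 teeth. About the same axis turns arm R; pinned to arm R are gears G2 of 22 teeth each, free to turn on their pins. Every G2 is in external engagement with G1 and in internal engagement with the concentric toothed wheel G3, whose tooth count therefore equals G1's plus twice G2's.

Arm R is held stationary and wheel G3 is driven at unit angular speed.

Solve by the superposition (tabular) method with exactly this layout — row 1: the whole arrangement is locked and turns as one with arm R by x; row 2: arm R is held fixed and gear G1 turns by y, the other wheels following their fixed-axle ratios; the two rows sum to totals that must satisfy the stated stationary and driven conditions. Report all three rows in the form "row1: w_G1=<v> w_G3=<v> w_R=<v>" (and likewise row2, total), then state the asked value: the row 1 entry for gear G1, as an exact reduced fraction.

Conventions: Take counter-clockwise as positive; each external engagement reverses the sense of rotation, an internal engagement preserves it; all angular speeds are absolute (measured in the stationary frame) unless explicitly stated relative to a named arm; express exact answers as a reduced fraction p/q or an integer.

planetary set (35T centre, 22T on arm, 79T internal) — Willis relation
row 1: whole set turns with the arm by x
row 2 (arm held, sun turns y): ω_ring = −(35/79)·y, ω_arm = 0
boundary: total ω_arm = x = 0 and total ω_ring = x − (35/79)·y = 1  ⇒  y = -79/35, x = 0
row 2 ring = −(35/79)·(-79/35) = 1
totals (row 1 + row 2): sun 0 + (-79/35) = -79/35, ring 0 + 1 = 1, arm 0 + 0 = 0
asked cell (row1, sun) = 0

row1: w_G1=0 w_G3=0 w_R=0
row2: w_G1=-79/35 w_G3=1 w_R=0
total: w_G1=-79/35 w_G3=1 w_R=0
asked value: 0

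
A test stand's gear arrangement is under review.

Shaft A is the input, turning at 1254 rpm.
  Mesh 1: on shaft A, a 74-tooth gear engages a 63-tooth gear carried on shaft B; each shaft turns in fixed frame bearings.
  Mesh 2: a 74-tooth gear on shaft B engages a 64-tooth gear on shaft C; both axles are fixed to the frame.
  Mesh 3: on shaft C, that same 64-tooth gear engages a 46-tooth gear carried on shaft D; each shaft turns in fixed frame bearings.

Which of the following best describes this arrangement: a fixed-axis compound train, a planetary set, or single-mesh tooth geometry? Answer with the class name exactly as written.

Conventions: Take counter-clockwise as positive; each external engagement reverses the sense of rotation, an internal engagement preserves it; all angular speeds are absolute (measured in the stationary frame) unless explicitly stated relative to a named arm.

class = fixed-axis compound train [3 meshes; 3 ratios multiply, 3 sense flips]
classification: fixed-axis compound train

fixed-axis compound train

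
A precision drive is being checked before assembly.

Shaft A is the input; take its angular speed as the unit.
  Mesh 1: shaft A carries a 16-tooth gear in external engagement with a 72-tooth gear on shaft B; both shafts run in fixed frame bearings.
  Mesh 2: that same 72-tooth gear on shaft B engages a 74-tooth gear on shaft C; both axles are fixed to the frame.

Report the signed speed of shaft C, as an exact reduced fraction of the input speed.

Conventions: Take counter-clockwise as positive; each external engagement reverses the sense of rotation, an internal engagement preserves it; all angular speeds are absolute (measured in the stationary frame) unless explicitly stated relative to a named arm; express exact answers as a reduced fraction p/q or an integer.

2-mesh fixed-axis compound train (all bearings frame-fixed)
mesh 1 [16T→72T]: |ω|/ω_in = 1×16/72 = 2/9, sense flips to −
mesh 2 [72T→74T]: |ω|/ω_in = (2/9)×72/74 = 8/37, sense flips to +
signed output speed (× input speed) = 8/37

8/37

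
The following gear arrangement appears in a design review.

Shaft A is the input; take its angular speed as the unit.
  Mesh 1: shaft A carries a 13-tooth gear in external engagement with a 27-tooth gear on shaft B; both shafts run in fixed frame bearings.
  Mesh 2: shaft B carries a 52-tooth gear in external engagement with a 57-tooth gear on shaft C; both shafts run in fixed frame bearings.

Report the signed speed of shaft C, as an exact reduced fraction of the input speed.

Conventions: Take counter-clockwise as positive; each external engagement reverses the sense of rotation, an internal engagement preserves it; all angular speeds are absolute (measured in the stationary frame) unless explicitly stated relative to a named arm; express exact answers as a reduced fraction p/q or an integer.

2-mesh fixed-axis compound train (all bearings frame-fixed)
mesh 1 [13T→27T]: |ω|/ω_in = 1×13/27 = 13/27, sense flips to −
mesh 2 [52T→57T]: |ω|/ω_in = (13/27)×52/57 = 676/1539, sense flips to +
signed output speed (× input speed) = 676/1539

676/1539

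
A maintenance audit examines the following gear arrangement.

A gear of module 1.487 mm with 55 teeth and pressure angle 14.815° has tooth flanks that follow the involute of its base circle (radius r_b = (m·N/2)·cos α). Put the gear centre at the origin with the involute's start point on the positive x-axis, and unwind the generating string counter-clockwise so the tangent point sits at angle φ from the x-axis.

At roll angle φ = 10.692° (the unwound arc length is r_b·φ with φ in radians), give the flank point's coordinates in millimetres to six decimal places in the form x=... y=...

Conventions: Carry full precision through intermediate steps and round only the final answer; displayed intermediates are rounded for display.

class = single-mesh tooth geometry [base-circle involute, m = 1.487, 55T]
pitch radius r_p = m·N/2 = 1.487·55/2 = 40.892500
base radius r_b = r_p·cos α = 40.892500·cos 14.815° = 39.533089
roll angle φ = 10.692° = 0.18661060 rad
x = r_b·(cos φ + φ·sin φ) = 40.215449
y = r_b·(sin φ − φ·cos φ) = 0.085337

x=40.215449 y=0.085337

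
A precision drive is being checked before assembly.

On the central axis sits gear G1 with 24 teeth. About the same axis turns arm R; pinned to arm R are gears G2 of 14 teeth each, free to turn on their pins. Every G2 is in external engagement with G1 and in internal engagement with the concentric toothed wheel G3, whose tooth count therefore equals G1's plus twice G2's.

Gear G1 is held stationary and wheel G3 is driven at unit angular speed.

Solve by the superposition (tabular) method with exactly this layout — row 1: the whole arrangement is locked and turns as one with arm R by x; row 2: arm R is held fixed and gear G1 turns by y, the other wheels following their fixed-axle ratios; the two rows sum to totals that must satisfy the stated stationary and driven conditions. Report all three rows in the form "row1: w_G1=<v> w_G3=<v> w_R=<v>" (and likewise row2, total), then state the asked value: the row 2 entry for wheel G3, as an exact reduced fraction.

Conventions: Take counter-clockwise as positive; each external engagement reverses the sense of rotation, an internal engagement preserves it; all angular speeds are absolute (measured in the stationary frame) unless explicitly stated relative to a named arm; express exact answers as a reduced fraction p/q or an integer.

class = planetary set [G3 = 24+2·14 = 52; Willis about the carrier]
superposition row 1 [locked train]: every member turns x
superposition row 2 [arm held]: sun y, ring −(24/52)·y, arm 0
boundary: total ω_sun = x + y = 0 and total ω_ring = x − (24/52)·y = 1  ⇒  y = -13/19, x = 13/19
row 2 ring = −(24/52)·(-13/19) = 6/19
totals (row 1 + row 2): sun 13/19 + (-13/19) = 0, ring 13/19 + 6/19 = 1, arm 13/19 + 0 = 13/19
asked cell (row2, ring) = 6/19

row1: w_G1=13/19 w_G3=13/19 w_R=13/19
row2: w_G1=-13/19 w_G3=6/19 w_R=0
total: w_G1=0 w_G3=1 w_R=13/19
asked value: 6/19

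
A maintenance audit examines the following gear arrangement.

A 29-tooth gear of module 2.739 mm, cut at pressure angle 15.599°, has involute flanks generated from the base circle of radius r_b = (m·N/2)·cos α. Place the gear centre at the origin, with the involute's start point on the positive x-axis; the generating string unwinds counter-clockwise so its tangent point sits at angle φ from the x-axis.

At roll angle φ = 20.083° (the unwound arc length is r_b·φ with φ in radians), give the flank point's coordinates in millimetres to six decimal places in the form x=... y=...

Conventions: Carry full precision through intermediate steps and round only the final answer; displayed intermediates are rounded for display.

x=40.530853 y=0.542392

class = single-mesh tooth geometry [base-circle involute, m = 2.739, 29T]
pitch radius r_p = m·N/2 = 2.739·29/2 = 39.715500
base radius r_b = r_p·cos α = 39.715500·cos 15.599° = 38.252669
roll angle φ = 20.083° = 0.35051447 rad
x = r_b·(cos φ + φ·sin φ) = 40.530853
y = r_b·(sin φ − φ·cos φ) = 0.542392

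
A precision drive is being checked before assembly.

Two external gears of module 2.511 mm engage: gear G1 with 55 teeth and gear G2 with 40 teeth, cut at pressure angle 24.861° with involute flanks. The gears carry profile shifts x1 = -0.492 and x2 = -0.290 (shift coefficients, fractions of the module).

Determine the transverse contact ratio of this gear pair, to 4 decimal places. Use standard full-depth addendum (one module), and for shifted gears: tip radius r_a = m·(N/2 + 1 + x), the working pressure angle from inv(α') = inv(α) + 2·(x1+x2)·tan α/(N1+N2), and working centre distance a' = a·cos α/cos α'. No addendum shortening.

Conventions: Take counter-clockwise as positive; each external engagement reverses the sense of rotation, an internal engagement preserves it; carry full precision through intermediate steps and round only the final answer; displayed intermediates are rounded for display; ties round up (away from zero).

1.6701

topology: single-mesh involute geometry — m = 2.511, 55T/40T pair
base radii: r_b1 = 62.653432, r_b2 = 45.566132
tip radii: r_a1 = 70.328088, r_a2 = 52.002810
inv(α') = inv(24.861°) + 2·(-0.492-0.290)·tan α/(55+40) = 0.02182283  ⇒  α' = 22.60245°
a' = a·cos α / cos α' = 119.2725·cos 24.861°/cos 22.60245° = 117.223024
action lengths: √(r_a1²−r_b1²) = 31.946634, √(r_a2²−r_b2²) = 25.060324
base pitch p_b = π·m·cos α = 7.157511
CR = (31.946634 + 25.060324 − 117.223024·sin 22.60245°)/7.157511 = 1.670143
contact ratio ≈ 1.6701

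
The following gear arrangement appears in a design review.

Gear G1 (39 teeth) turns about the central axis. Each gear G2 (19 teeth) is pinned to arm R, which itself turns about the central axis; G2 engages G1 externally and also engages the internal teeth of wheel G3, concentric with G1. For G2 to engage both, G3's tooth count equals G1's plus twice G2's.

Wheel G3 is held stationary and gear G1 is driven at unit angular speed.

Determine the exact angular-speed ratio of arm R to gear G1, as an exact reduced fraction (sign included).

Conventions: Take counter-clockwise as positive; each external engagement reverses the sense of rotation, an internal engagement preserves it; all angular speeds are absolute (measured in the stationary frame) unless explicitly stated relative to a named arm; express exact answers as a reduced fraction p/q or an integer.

39/116

planetary set (39T centre, 19T on arm, 77T internal) — Willis relation
ring teeth: 39 + 2·19 = 77
39(ω_sun−ω_arm) = −77(ω_ring−ω_arm),  ω_ring = 0, ω_sun = 1
39(1−ω_arm) = −77(0−ω_arm)  ⇒  116·ω_arm = 39  ⇒  ω_arm = 39/116
ω_out/ω_in = 39/116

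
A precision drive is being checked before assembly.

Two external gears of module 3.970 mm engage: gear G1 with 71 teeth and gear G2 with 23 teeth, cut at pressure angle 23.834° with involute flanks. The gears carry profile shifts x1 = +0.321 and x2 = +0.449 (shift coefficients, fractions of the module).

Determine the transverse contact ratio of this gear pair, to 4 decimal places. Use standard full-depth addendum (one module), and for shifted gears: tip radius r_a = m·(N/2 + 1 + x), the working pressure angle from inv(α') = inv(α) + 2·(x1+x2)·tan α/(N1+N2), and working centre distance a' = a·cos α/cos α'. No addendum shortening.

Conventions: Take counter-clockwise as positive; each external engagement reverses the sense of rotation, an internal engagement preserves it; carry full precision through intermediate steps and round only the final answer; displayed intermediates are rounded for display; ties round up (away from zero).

class = single-mesh tooth geometry [involute pair 71T × 23T, m = 3.970]
base radii: r_b1 = 128.916069, r_b2 = 41.761543
tip radii: r_a1 = 146.179370, r_a2 = 51.407530
inv(α') = inv(23.834°) + 2·(+0.321+0.449)·tan α/(71+23) = 0.03301718  ⇒  α' = 25.77379°
a' = a·cos α / cos α' = 186.5900·cos 23.834°/cos 25.77379° = 189.532759
action lengths: √(r_a1²−r_b1²) = 68.913391, √(r_a2²−r_b2²) = 29.978453
base pitch p_b = π·m·cos α = 11.408501
CR = (68.913391 + 29.978453 − 189.532759·sin 25.77379°)/11.408501 = 1.444480
contact ratio ≈ 1.4445

1.4445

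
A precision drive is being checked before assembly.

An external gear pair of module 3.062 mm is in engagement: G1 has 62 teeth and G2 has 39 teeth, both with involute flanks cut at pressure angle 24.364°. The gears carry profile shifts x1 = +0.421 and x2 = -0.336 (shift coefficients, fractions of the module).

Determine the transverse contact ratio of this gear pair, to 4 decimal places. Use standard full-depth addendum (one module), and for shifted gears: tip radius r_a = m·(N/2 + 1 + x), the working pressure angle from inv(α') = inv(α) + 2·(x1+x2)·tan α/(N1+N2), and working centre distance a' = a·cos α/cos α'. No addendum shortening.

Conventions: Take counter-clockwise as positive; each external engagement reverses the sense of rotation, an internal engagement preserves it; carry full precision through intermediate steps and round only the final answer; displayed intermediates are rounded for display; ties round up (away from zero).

1.5485

topology: single-mesh involute geometry — m = 3.062, 62T/39T pair
base radii: r_b1 = 86.468535, r_b2 = 54.391498
tip radii: r_a1 = 99.273102, r_a2 = 61.742168
inv(α') = inv(24.364°) + 2·(+0.421-0.336)·tan α/(62+39) = 0.02839295  ⇒  α' = 24.57488°
a' = a·cos α / cos α' = 154.6310·cos 24.364°/cos 24.57488° = 154.890215
action lengths: √(r_a1²−r_b1²) = 48.768239, √(r_a2²−r_b2²) = 29.217465
base pitch p_b = π·m·cos α = 8.762868
CR = (48.768239 + 29.217465 − 154.890215·sin 24.57488°)/8.762868 = 1.548538
contact ratio ≈ 1.5485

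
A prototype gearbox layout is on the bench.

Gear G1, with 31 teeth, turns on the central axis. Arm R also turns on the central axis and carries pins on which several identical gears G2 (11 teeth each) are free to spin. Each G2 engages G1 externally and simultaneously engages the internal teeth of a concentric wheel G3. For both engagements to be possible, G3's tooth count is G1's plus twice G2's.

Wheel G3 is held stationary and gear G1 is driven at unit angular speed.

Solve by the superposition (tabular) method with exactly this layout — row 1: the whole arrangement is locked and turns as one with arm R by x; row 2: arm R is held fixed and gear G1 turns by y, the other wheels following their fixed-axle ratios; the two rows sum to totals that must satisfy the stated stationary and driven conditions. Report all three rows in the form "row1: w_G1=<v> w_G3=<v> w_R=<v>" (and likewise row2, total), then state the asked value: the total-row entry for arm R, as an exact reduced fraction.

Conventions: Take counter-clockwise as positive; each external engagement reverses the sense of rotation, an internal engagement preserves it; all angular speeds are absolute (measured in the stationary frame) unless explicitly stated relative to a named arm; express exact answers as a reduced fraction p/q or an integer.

row1: w_G1=31/84 w_G3=31/84 w_R=31/84
row2: w_G1=53/84 w_G3=-31/84 w_R=0
total: w_G1=1 w_G3=0 w_R=31/84
asked value: 31/84

class = planetary set [G3 = 31+2·11 = 53; Willis about the carrier]
row 1 (train locked, turned with arm): all members turn x
row 2 — arm fixed, fixed-axis ratios: sun y, ring −(31/53)·y, arm 0
boundary: total ω_ring = x − (31/53)·y = 0 and total ω_sun = x + y = 1  ⇒  y = 53/84, x = 31/84
row 2 ring = −(31/53)·53/84 = -31/84
totals (row 1 + row 2): sun 31/84 + 53/84 = 1, ring 31/84 + (-31/84) = 0, arm 31/84 + 0 = 31/84
asked cell (total, arm) = 31/84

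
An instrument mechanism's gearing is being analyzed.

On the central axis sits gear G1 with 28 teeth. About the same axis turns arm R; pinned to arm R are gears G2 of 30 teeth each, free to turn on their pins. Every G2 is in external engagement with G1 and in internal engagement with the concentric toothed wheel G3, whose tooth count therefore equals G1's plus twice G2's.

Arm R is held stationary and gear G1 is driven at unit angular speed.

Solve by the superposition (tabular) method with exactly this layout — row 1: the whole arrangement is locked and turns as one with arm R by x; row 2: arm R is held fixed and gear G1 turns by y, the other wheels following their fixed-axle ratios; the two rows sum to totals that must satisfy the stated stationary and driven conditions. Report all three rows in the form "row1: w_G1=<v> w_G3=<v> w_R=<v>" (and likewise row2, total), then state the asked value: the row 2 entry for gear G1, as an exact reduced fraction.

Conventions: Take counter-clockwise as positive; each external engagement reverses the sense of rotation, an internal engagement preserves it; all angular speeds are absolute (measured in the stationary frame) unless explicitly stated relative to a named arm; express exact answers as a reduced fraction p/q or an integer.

class = planetary set [G3 = 28+2·30 = 88; Willis about the carrier]
superposition row 1 [locked train]: every member turns x
row 2: sun turns y, ring = −(28/88)·y, arm 0
boundary: total ω_arm = x = 0 and total ω_sun = x + y = 1  ⇒  y = 1, x = 0
row 2 ring = −(28/88)·1 = -7/22
totals (row 1 + row 2): sun 0 + 1 = 1, ring 0 + (-7/22) = -7/22, arm 0 + 0 = 0
asked cell (row2, sun) = 1

row1: w_G1=0 w_G3=0 w_R=0
row2: w_G1=1 w_G3=-7/22 w_R=0
total: w_G1=1 w_G3=-7/22 w_R=0
asked value: 1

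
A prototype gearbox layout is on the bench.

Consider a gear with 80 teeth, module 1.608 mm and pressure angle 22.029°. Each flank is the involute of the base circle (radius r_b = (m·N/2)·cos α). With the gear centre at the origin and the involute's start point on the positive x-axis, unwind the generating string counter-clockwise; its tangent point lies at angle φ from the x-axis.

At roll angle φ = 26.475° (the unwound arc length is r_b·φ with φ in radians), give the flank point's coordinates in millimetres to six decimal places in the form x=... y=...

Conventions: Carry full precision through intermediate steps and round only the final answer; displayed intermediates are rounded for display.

recognized (one wheel, involute flank): single-mesh tooth geometry, m = 1.608, N = 80
pitch radius r_p = m·N/2 = 1.608·80/2 = 64.320000
base radius r_b = r_p·cos α = 64.320000·cos 22.029° = 59.624262
roll angle φ = 26.475° = 0.46207592 rad
x = r_b·(cos φ + φ·sin φ) = 65.653812
y = r_b·(sin φ − φ·cos φ) = 1.919290

x=65.653812 y=1.919290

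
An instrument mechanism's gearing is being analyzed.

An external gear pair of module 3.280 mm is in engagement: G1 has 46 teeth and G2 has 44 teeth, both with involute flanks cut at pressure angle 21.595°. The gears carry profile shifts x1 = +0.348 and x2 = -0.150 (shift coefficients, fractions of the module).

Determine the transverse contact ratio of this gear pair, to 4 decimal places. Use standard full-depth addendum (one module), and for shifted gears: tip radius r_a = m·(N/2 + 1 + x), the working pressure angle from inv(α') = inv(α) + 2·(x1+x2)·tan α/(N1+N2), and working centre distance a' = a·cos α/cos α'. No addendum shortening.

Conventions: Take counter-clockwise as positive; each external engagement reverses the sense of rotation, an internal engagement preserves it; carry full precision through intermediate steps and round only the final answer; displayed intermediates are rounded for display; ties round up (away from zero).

1.6215

recognized (one external pair, fixed centres): single-mesh tooth geometry, m = 3.280, N1 = 46, N2 = 44
base radii: r_b1 = 70.144761, r_b2 = 67.094989
tip radii: r_a1 = 79.861440, r_a2 = 74.948000
inv(α') = inv(21.595°) + 2·(+0.348-0.150)·tan α/(46+44) = 0.02066485  ⇒  α' = 22.21221°
a' = a·cos α / cos α' = 147.6000·cos 21.595°/cos 22.21221° = 148.240683
action lengths: √(r_a1²−r_b1²) = 38.178031, √(r_a2²−r_b2²) = 33.398580
base pitch p_b = π·m·cos α = 9.581142
CR = (38.178031 + 33.398580 − 148.240683·sin 22.21221°)/9.581142 = 1.621518
contact ratio ≈ 1.6215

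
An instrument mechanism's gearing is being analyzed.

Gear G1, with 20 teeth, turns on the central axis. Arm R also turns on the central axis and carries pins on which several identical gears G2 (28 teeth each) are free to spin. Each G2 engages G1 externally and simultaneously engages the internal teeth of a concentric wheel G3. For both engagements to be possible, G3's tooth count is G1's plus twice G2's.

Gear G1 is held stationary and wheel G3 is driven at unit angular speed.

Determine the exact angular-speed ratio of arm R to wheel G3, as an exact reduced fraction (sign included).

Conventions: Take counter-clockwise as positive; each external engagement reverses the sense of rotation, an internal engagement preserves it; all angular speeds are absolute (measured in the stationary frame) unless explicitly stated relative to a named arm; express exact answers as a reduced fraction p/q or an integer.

class = planetary set [G3 = 20+2·28 = 76; Willis about the carrier]
ring teeth: 20 + 2·28 = 76
20(ω_sun−ω_arm) = −76(ω_ring−ω_arm),  ω_sun = 0, ω_ring = 1
20(0−ω_arm) = −76(1−ω_arm)  ⇒  96·ω_arm = 76  ⇒  ω_arm = 19/24
ω_out/ω_in = 19/24

19/24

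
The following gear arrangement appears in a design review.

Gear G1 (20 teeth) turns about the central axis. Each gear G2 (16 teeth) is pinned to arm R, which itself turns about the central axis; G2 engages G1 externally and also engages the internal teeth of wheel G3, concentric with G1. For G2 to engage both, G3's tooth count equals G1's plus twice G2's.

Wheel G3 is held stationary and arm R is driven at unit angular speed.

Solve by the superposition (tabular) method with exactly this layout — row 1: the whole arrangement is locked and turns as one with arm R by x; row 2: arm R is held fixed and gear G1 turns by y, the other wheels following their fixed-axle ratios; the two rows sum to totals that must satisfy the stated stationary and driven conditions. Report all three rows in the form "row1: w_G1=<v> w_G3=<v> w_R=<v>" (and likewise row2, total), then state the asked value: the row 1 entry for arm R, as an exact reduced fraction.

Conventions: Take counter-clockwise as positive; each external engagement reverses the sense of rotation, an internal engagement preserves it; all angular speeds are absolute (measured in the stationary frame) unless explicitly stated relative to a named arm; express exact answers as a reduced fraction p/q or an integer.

planetary set (20T centre, 16T on arm, 52T internal) — Willis relation
row 1 (train locked, turned with arm): all members turn x
row 2: sun turns y, ring = −(20/52)·y, arm 0
boundary: total ω_ring = x − (20/52)·y = 0 and total ω_arm = x = 1  ⇒  y = 13/5, x = 1
row 2 ring = −(20/52)·13/5 = -1
totals (row 1 + row 2): sun 1 + 13/5 = 18/5, ring 1 + (-1) = 0, arm 1 + 0 = 1
asked cell (row1, arm) = 1

row1: w_G1=1 w_G3=1 w_R=1
row2: w_G1=13/5 w_G3=-1 w_R=0
total: w_G1=18/5 w_G3=0 w_R=1
asked value: 1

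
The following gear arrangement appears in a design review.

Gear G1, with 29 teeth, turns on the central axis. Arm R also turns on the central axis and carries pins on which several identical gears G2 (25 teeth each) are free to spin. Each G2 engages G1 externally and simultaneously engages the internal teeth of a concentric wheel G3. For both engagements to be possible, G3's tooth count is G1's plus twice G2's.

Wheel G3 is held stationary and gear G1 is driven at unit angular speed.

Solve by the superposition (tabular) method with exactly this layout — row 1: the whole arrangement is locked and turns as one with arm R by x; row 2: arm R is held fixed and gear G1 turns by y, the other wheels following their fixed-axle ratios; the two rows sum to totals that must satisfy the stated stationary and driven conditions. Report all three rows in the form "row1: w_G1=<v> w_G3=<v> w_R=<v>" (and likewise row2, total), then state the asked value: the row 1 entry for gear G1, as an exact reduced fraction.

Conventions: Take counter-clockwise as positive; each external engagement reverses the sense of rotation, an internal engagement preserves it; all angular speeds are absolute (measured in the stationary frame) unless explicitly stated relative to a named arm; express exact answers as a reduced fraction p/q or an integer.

row1: w_G1=29/108 w_G3=29/108 w_R=29/108
row2: w_G1=79/108 w_G3=-29/108 w_R=0
total: w_G1=1 w_G3=0 w_R=29/108
asked value: 29/108

planetary set (29T centre, 25T on arm, 79T internal) — Willis relation
row 1: whole set turns with the arm by x
superposition row 2 [arm held]: sun y, ring −(29/79)·y, arm 0
boundary: total ω_ring = x − (29/79)·y = 0 and total ω_sun = x + y = 1  ⇒  y = 79/108, x = 29/108
row 2 ring = −(29/79)·79/108 = -29/108
totals (row 1 + row 2): sun 29/108 + 79/108 = 1, ring 29/108 + (-29/108) = 0, arm 29/108 + 0 = 29/108
asked cell (row1, sun) = 29/108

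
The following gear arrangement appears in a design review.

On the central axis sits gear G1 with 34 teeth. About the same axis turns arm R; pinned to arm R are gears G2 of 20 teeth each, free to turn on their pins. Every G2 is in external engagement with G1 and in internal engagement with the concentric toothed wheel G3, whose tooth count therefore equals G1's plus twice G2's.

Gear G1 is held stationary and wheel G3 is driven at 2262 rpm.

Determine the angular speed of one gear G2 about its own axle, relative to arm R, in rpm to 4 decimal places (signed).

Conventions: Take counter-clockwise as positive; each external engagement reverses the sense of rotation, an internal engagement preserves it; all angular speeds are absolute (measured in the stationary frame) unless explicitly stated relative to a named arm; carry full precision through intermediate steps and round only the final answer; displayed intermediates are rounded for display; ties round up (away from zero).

planetary set (34T centre, 20T on arm, 74T internal) — Willis relation
normalise by the input: solve with ω_ring = 1, then scale by 2262 rpm
ring teeth: 34 + 2·20 = 74
34(ω_sun−ω_arm) = −74(ω_ring−ω_arm),  ω_sun = 0, ω_ring = 1
34(0−ω_arm) = −74(1−ω_arm)  ⇒  108·ω_arm = 74  ⇒  ω_arm = 37/54
sun–planet mesh: 34·(0−37/54) = −20·(ω_p−ω_arm)  ⇒  ω_p−ω_arm = 629/540
scale: ω_p−ω_arm = 629/540 × 2262 rpm = +2634.8111 rpm

+2634.8111 rpm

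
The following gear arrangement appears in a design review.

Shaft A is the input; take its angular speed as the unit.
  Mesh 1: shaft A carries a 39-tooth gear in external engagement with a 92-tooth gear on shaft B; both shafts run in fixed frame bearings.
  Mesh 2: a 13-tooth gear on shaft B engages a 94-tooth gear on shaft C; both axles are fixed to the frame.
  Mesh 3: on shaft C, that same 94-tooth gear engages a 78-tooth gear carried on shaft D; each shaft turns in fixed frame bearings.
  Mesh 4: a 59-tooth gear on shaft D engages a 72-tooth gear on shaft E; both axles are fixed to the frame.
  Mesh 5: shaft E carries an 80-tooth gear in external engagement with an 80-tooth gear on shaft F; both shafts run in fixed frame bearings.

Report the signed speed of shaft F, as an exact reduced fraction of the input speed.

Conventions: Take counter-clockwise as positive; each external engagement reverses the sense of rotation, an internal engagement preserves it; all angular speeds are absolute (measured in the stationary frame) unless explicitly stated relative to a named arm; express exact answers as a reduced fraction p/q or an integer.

-767/13248

5-mesh fixed-axis compound train (all bearings frame-fixed)
mesh 1 [39T→92T]: |ω|/ω_in = 1×39/92 = 39/92, sense flips to −
mesh 2 [13T→94T]: |ω|/ω_in = (39/92)×13/94 = 507/8648, sense flips to +
mesh 3 [94T→78T]: |ω|/ω_in = (507/8648)×94/78 = 13/184, sense flips to −
mesh 4 [59T→72T]: |ω|/ω_in = (13/184)×59/72 = 767/13248, sense flips to +
mesh 5 [80T→80T]: |ω|/ω_in = (767/13248)×80/80 = 767/13248, sense flips to −
signed output speed (× input speed) = -767/13248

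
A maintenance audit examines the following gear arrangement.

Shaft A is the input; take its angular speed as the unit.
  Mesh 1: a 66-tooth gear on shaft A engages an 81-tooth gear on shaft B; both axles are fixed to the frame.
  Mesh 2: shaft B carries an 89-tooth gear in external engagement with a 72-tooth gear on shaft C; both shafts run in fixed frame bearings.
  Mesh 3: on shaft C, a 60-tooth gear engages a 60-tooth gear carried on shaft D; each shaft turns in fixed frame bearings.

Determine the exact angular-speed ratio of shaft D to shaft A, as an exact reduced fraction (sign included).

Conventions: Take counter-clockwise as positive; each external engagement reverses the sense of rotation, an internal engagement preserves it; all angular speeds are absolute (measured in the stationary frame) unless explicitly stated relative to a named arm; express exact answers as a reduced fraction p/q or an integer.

-979/972

class = fixed-axis compound train [3 meshes; 3 ratios multiply, 3 sense flips]
mesh 1 [66T→81T]: running ratio 22/27, sense −
mesh 2 [89T→72T]: running ratio 979/972, sense +
mesh 3 [60T→60T]: running ratio 979/972, sense −
ω_out/ω_in = -979/972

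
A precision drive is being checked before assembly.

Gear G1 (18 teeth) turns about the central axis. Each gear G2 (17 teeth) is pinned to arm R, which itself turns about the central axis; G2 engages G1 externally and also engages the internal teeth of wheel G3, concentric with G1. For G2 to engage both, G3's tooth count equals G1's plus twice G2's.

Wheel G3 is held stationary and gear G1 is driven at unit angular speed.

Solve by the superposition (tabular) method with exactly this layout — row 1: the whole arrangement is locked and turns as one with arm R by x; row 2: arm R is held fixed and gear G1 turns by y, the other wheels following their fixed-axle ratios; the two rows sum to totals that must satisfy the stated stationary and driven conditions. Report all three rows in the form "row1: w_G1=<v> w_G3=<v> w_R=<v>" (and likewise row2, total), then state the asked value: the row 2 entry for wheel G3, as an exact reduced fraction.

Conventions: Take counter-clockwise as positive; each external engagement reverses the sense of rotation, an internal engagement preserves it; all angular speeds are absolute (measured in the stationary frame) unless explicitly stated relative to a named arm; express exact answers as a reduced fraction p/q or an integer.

recognized (axles ride arm R): planetary set, 18/17/52 teeth
row 1: whole set turns with the arm by x
row 2 (arm held, sun turns y): ω_ring = −(18/52)·y, ω_arm = 0
boundary: total ω_ring = x − (18/52)·y = 0 and total ω_sun = x + y = 1  ⇒  y = 26/35, x = 9/35
row 2 ring = −(18/52)·26/35 = -9/35
totals (row 1 + row 2): sun 9/35 + 26/35 = 1, ring 9/35 + (-9/35) = 0, arm 9/35 + 0 = 9/35
asked cell (row2, ring) = -9/35

row1: w_G1=9/35 w_G3=9/35 w_R=9/35
row2: w_G1=26/35 w_G3=-9/35 w_R=0
total: w_G1=1 w_G3=0 w_R=9/35
asked value: -9/35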